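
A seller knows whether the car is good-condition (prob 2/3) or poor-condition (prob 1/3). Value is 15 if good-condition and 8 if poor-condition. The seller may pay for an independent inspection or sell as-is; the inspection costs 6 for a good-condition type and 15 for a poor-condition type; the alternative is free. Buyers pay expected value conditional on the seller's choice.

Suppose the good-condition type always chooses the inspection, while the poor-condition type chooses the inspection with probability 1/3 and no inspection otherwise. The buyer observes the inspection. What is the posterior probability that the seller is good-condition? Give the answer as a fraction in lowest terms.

6/7

P(the inspection) = (2/3)·1 + (1/3)·(1/3) = 7/9.
By Bayes' rule, P(good-condition | the inspection) = (2/3) / (7/9) = 6/7.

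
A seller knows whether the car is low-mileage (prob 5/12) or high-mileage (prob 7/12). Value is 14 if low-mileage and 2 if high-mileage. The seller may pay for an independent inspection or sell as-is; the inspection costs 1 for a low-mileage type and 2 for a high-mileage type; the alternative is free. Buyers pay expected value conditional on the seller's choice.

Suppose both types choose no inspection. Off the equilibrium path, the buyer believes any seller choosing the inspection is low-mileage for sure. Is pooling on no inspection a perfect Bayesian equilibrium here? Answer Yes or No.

No

On path, the buyer holds the prior and pays 5/12·14 + 7/12·2 = 7. Off path (the inspection), believing low-mileage, it pays 14.
low-mileage: no inspection nets 7; the inspection nets 14 − 1 = 13. low-mileage would deviate.
high-mileage: no inspection nets 7; the inspection nets 14 − 2 = 12. high-mileage would deviate.
A type deviates, so pooling fails.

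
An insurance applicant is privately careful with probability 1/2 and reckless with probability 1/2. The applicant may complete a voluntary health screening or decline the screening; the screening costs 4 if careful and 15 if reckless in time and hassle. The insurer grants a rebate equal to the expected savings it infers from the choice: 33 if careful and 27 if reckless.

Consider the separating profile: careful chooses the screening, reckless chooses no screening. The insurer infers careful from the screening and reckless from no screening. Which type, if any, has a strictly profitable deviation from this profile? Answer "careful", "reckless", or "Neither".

The screening pays 33; no screening pays 27.
careful: assigned the screening, nets 33 − 4 = 29; deviating to no screening nets 27.
reckless: assigned no screening, nets 27; deviating to the screening nets 33 − 15 = 18.
Both types strictly prefer their assigned action; no profitable deviation.

Neither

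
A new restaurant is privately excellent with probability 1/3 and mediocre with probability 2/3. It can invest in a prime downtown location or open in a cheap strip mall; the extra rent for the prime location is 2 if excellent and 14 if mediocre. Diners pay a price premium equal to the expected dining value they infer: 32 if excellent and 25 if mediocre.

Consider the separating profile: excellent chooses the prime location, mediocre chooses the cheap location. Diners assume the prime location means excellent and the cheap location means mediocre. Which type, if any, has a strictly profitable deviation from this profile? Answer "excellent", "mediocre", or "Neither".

Neither

The prime location pays 32; the cheap location pays 25.
excellent: assigned the prime location, nets 32 − 2 = 30; deviating to the cheap location nets 25.
mediocre: assigned the cheap location, nets 25; deviating to the prime location nets 32 − 14 = 18.
Both types strictly prefer their assigned action; no profitable deviation.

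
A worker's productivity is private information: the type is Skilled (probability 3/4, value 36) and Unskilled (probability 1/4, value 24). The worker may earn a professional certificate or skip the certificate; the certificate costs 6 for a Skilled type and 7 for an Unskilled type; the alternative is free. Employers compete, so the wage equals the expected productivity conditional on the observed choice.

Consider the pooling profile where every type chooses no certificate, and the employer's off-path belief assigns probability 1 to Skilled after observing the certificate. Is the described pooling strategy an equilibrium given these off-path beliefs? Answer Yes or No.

Yes

On path, the employer holds the prior and pays 3/4·36 + 1/4·24 = 33. Off path (the certificate), believing Skilled, it pays 36.
Skilled: no certificate nets 33; the certificate nets 36 − 6 = 30. Skilled stays.
Unskilled: no certificate nets 33; the certificate nets 36 − 7 = 29. Unskilled stays.
No type deviates, so pooling is sustained.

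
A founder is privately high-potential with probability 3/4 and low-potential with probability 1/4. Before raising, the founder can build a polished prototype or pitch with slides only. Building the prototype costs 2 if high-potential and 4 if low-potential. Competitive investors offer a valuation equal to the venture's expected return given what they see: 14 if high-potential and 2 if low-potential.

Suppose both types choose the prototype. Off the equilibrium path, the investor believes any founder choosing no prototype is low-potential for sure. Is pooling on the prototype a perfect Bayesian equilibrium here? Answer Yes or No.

On path, the investor holds the prior and pays 3/4·14 + 1/4·2 = 11. Off path (no prototype), believing low-potential, it pays 2.
high-potential: the prototype nets 11 − 2 = 9; no prototype nets 2. high-potential stays.
low-potential: the prototype nets 11 − 4 = 7; no prototype nets 2. low-potential stays.
No type deviates, so pooling is sustained.

Yes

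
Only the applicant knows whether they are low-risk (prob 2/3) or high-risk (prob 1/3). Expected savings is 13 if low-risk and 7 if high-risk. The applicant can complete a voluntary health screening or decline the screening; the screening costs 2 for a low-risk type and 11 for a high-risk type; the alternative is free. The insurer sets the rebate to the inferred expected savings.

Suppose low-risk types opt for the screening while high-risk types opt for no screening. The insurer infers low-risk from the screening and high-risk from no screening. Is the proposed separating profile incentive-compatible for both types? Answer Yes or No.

Under these beliefs, the screening earns rebate 13 and no screening earns rebate 7.
low-risk: the screening nets 13 − 2 = 11; no screening nets 7. low-risk prefers the screening.
high-risk: the screening nets 13 − 11 = 2; no screening nets 7. high-risk prefers no screening.
Neither type deviates, so the separating profile is an equilibrium.

Yes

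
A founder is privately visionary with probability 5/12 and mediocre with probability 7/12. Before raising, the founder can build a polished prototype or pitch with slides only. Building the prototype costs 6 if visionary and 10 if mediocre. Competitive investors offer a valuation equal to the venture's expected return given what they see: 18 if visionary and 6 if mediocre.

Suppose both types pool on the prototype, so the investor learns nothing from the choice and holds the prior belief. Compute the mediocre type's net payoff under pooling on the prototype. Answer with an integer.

Pooled valuation = 5/12·18 + 7/12·6 = 11.
mediocre pays cost 10 for the prototype, so net payoff = 11 − 10 = 1.

1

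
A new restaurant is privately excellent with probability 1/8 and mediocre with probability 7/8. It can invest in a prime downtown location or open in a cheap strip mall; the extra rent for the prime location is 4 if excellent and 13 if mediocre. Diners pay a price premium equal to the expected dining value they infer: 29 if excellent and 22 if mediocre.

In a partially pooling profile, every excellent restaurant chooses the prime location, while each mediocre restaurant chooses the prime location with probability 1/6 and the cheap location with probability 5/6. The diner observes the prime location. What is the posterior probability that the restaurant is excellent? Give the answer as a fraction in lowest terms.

P(the prime location) = (1/8)·1 + (7/8)·(1/6) = 13/48.
By Bayes' rule, P(excellent | the prime location) = (1/8) / (13/48) = 6/13.

6/13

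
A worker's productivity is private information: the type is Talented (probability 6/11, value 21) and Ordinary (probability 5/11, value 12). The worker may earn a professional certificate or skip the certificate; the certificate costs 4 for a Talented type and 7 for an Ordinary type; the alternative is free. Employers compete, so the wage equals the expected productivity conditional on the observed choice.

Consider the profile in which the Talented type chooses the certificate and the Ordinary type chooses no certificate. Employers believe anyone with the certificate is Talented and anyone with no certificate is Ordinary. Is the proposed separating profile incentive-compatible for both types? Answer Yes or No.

Under these beliefs, the certificate earns wage 21 and no certificate earns wage 12.
Talented: the certificate nets 21 − 4 = 17; no certificate nets 12. Talented prefers the certificate.
Ordinary: the certificate nets 21 − 7 = 14; no certificate nets 12. Ordinary would deviate to the certificate.
Ordinary has a profitable deviation, so the profile is not an equilibrium.

No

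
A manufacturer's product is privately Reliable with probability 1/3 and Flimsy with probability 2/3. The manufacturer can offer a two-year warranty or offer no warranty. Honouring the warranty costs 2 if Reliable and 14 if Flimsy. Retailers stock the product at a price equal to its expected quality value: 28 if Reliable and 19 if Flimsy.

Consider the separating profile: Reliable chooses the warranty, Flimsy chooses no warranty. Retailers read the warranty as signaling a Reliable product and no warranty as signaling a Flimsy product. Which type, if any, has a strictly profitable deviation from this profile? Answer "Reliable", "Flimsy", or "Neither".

The warranty pays 28; no warranty pays 19.
Reliable: assigned the warranty, nets 28 − 2 = 26; deviating to no warranty nets 19.
Flimsy: assigned no warranty, nets 19; deviating to the warranty nets 28 − 14 = 14.
Both types strictly prefer their assigned action; no profitable deviation.

Neither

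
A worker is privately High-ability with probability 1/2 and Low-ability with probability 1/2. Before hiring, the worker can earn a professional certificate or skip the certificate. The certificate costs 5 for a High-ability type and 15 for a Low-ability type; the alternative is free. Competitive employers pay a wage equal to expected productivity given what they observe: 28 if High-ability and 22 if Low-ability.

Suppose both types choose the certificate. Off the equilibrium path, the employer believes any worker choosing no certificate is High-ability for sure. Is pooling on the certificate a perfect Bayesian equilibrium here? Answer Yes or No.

On path, the employer holds the prior and pays 1/2·28 + 1/2·22 = 25. Off path (no certificate), believing High-ability, it pays 28.
High-ability: the certificate nets 25 − 5 = 20; no certificate nets 28. High-ability would deviate.
Low-ability: the certificate nets 25 − 15 = 10; no certificate nets 28. Low-ability would deviate.
A type deviates, so pooling fails.

No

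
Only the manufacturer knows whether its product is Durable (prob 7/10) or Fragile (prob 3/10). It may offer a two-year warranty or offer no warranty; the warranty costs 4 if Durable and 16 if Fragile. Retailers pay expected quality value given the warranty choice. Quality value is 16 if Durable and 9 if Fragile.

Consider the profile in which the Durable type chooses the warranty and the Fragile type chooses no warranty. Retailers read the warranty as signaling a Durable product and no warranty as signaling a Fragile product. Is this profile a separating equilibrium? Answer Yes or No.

Yes

Under these beliefs, the warranty earns price 16 and no warranty earns price 9.
Durable: the warranty nets 16 − 4 = 12; no warranty nets 9. Durable prefers the warranty.
Fragile: the warranty nets 16 − 16 = 0; no warranty nets 9. Fragile prefers no warranty.
Neither type deviates, so the separating profile is an equilibrium.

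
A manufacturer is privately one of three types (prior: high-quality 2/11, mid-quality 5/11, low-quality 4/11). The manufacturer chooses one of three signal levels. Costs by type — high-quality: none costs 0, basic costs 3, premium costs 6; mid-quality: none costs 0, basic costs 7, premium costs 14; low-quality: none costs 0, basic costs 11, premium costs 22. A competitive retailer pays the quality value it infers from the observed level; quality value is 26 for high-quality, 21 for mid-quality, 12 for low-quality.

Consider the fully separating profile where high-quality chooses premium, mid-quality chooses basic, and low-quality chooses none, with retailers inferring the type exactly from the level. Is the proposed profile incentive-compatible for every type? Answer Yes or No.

Separating prices: premium → 26, basic → 21, none → 12.
high-quality (assigned premium): none: 12 − 0 = 12; basic: 21 − 3 = 18; premium: 26 − 6 = 20. high-quality stays.
mid-quality (assigned basic): none: 12 − 0 = 12; basic: 21 − 7 = 14; premium: 26 − 14 = 12. mid-quality stays.
low-quality (assigned none): none: 12 − 0 = 12; basic: 21 − 11 = 10; premium: 26 − 22 = 4. low-quality stays.
Every type prefers its assigned level; separation holds.

Yes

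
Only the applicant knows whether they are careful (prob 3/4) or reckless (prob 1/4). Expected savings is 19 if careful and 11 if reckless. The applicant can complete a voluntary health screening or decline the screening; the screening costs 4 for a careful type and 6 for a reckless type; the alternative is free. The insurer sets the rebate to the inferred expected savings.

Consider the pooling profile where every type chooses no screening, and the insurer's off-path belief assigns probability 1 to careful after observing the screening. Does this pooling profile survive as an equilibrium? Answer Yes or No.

Yes

On path, the insurer holds the prior and pays 3/4·19 + 1/4·11 = 17. Off path (the screening), believing careful, it pays 19.
careful: no screening nets 17; the screening nets 19 − 4 = 15. careful stays.
reckless: no screening nets 17; the screening nets 19 − 6 = 13. reckless stays.
No type deviates, so pooling is sustained.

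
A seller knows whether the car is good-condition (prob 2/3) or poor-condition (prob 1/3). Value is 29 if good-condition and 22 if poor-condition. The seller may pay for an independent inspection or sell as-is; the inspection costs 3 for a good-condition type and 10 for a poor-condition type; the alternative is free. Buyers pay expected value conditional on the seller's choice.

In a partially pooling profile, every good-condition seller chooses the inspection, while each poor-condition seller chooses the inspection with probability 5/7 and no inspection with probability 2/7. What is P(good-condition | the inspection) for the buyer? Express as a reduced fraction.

14/19

P(the inspection) = (2/3)·1 + (1/3)·(5/7) = 19/21.
By Bayes' rule, P(good-condition | the inspection) = (2/3) / (19/21) = 14/19.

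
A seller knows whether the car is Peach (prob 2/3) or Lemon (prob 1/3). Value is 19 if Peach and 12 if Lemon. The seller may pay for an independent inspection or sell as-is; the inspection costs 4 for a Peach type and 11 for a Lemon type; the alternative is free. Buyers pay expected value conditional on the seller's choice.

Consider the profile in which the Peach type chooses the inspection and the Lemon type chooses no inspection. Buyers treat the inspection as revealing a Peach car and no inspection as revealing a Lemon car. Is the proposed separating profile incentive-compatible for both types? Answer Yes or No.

Under these beliefs, the inspection earns price 19 and no inspection earns price 12.
Peach: the inspection nets 19 − 4 = 15; no inspection nets 12. Peach prefers the inspection.
Lemon: the inspection nets 19 − 11 = 8; no inspection nets 12. Lemon prefers no inspection.
Neither type deviates, so the separating profile is an equilibrium.

Yes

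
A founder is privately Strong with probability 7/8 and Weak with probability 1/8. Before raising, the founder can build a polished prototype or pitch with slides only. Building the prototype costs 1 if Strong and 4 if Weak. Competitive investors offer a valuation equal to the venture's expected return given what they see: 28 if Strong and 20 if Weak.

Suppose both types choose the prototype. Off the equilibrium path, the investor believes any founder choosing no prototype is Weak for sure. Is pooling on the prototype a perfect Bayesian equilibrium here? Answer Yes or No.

Yes

On path, the investor holds the prior and pays 7/8·28 + 1/8·20 = 27. Off path (no prototype), believing Weak, it pays 20.
Strong: the prototype nets 27 − 1 = 26; no prototype nets 20. Strong stays.
Weak: the prototype nets 27 − 4 = 23; no prototype nets 20. Weak stays.
No type deviates, so pooling is sustained.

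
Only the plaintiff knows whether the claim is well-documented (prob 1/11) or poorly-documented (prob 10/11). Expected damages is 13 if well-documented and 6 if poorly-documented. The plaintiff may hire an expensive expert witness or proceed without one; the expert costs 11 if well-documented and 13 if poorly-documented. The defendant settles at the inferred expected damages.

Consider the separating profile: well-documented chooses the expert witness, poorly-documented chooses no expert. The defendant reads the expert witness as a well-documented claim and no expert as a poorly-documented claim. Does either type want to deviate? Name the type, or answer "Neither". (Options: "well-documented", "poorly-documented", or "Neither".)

The expert witness pays 13; no expert pays 6.
well-documented: assigned the expert witness, nets 13 − 11 = 2; deviating to no expert nets 6.
poorly-documented: assigned no expert, nets 6; deviating to the expert witness nets 13 − 13 = 0.
The well-documented type gains 4 by deviating.

well-documented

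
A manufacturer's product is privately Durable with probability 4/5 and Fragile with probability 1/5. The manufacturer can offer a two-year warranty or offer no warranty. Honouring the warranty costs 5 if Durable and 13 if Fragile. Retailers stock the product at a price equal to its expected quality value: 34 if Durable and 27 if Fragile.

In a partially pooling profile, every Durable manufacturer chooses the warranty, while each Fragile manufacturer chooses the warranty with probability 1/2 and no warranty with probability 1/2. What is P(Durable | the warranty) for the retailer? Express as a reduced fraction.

8/9

P(the warranty) = (4/5)·1 + (1/5)·(1/2) = 9/10.
By Bayes' rule, P(Durable | the warranty) = (4/5) / (9/10) = 8/9.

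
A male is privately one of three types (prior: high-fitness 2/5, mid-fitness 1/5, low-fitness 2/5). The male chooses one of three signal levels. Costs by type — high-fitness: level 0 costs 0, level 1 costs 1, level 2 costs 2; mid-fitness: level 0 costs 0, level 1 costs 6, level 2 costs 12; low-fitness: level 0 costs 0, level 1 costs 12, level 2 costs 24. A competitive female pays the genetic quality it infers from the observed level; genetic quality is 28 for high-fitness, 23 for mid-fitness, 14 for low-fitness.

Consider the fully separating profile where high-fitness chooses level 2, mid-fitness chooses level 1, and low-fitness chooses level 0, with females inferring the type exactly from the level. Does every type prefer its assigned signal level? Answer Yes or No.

Yes

Separating mating payoffs: level 2 → 28, level 1 → 23, level 0 → 14.
high-fitness (assigned level 2): level 0: 14 − 0 = 14; level 1: 23 − 1 = 22; level 2: 28 − 2 = 26. high-fitness stays.
mid-fitness (assigned level 1): level 0: 14 − 0 = 14; level 1: 23 − 6 = 17; level 2: 28 − 12 = 16. mid-fitness stays.
low-fitness (assigned level 0): level 0: 14 − 0 = 14; level 1: 23 − 12 = 11; level 2: 28 − 24 = 4. low-fitness stays.
Every type prefers its assigned level; separation holds.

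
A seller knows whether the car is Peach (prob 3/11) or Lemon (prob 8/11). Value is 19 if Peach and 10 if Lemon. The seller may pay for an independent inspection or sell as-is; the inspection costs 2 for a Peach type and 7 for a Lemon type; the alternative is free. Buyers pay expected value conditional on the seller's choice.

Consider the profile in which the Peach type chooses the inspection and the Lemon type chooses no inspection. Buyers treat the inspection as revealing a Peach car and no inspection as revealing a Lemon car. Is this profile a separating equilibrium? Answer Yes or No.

No

Under these beliefs, the inspection earns price 19 and no inspection earns price 10.
Peach: the inspection nets 19 − 2 = 17; no inspection nets 10. Peach prefers the inspection.
Lemon: the inspection nets 19 − 7 = 12; no inspection nets 10. Lemon would deviate to the inspection.
Lemon has a profitable deviation, so the profile is not an equilibrium.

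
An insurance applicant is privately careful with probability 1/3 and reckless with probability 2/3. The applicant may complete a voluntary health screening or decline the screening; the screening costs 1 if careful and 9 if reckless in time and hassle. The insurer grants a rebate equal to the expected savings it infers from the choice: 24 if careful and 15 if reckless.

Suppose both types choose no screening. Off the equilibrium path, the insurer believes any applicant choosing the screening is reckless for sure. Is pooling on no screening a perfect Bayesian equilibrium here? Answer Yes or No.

Yes

On path, the insurer holds the prior and pays 1/3·24 + 2/3·15 = 18. Off path (the screening), believing reckless, it pays 15.
careful: no screening nets 18; the screening nets 15 − 1 = 14. careful stays.
reckless: no screening nets 18; the screening nets 15 − 9 = 6. reckless stays.
No type deviates, so pooling is sustained.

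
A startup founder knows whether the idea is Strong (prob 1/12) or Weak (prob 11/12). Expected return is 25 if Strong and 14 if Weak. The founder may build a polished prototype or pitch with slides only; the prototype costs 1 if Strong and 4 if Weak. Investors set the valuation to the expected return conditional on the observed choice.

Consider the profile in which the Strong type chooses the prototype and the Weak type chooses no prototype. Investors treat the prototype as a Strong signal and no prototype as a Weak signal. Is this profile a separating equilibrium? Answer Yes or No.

No

Under these beliefs, the prototype earns valuation 25 and no prototype earns valuation 14.
Strong: the prototype nets 25 − 1 = 24; no prototype nets 14. Strong prefers the prototype.
Weak: the prototype nets 25 − 4 = 21; no prototype nets 14. Weak would deviate to the prototype.
Weak has a profitable deviation, so the profile is not an equilibrium.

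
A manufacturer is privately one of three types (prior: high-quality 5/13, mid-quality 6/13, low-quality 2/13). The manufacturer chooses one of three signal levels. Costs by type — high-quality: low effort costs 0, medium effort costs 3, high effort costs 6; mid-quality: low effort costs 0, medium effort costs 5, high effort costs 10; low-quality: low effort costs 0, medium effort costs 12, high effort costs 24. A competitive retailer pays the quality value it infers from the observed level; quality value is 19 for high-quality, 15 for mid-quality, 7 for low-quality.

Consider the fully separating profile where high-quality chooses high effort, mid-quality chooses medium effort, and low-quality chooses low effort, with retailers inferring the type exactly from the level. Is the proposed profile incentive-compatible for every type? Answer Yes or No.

Separating prices: high effort → 19, medium effort → 15, low effort → 7.
high-quality (assigned high effort): low effort: 7 − 0 = 7; medium effort: 15 − 3 = 12; high effort: 19 − 6 = 13. high-quality stays.
mid-quality (assigned medium effort): low effort: 7 − 0 = 7; medium effort: 15 − 5 = 10; high effort: 19 − 10 = 9. mid-quality stays.
low-quality (assigned low effort): low effort: 7 − 0 = 7; medium effort: 15 − 12 = 3; high effort: 19 − 24 = -5. low-quality stays.
Every type prefers its assigned level; separation holds.

Yes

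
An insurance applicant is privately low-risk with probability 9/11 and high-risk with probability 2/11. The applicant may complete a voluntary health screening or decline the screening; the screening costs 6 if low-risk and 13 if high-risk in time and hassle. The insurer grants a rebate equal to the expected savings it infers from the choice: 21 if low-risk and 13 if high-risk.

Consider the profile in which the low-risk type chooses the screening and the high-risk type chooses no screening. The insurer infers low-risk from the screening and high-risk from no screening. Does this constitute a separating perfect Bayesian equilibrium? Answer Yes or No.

Yes

Under these beliefs, the screening earns rebate 21 and no screening earns rebate 13.
low-risk: the screening nets 21 − 6 = 15; no screening nets 13. low-risk prefers the screening.
high-risk: the screening nets 21 − 13 = 8; no screening nets 13. high-risk prefers no screening.
Neither type deviates, so the separating profile is an equilibrium.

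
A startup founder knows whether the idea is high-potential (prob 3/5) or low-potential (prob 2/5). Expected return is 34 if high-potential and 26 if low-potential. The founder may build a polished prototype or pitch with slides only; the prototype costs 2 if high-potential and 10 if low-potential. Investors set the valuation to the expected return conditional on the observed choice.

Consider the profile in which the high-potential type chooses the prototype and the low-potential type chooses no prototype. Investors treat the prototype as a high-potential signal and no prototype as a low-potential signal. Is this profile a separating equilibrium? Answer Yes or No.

Under these beliefs, the prototype earns valuation 34 and no prototype earns valuation 26.
high-potential: the prototype nets 34 − 2 = 32; no prototype nets 26. high-potential prefers the prototype.
low-potential: the prototype nets 34 − 10 = 24; no prototype nets 26. low-potential prefers no prototype.
Neither type deviates, so the separating profile is an equilibrium.

Yes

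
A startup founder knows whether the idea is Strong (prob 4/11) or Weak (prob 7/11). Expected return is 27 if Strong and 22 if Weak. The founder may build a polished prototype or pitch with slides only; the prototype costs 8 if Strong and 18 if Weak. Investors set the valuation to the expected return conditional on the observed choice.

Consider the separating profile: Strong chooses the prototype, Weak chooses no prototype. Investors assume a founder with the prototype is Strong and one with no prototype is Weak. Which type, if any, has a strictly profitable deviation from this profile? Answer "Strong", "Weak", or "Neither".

The prototype pays 27; no prototype pays 22.
Strong: assigned the prototype, nets 27 − 8 = 19; deviating to no prototype nets 22.
Weak: assigned no prototype, nets 22; deviating to the prototype nets 27 − 18 = 9.
The Strong type gains 3 by deviating.

Strong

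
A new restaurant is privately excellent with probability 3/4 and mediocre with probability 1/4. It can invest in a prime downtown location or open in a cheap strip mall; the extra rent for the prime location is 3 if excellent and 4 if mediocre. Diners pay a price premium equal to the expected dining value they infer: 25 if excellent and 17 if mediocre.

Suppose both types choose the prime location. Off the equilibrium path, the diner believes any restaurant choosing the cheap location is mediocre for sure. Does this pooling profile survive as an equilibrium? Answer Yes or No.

Yes

On path, the diner holds the prior and pays 3/4·25 + 1/4·17 = 23. Off path (the cheap location), believing mediocre, it pays 17.
excellent: the prime location nets 23 − 3 = 20; the cheap location nets 17. excellent stays.
mediocre: the prime location nets 23 − 4 = 19; the cheap location nets 17. mediocre stays.
No type deviates, so pooling is sustained.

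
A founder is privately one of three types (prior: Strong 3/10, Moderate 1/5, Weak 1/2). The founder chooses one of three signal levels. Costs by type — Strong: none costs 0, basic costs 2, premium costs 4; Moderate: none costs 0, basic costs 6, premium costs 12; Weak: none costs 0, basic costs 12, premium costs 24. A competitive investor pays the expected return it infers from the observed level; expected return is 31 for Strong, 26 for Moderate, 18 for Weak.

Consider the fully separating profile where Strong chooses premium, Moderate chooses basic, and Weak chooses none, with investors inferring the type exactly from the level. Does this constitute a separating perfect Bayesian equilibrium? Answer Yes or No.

Yes

Separating valuations: premium → 31, basic → 26, none → 18.
Strong (assigned premium): none: 18 − 0 = 18; basic: 26 − 2 = 24; premium: 31 − 4 = 27. Strong stays.
Moderate (assigned basic): none: 18 − 0 = 18; basic: 26 − 6 = 20; premium: 31 − 12 = 19. Moderate stays.
Weak (assigned none): none: 18 − 0 = 18; basic: 26 − 12 = 14; premium: 31 − 24 = 7. Weak stays.
Every type prefers its assigned level; separation holds.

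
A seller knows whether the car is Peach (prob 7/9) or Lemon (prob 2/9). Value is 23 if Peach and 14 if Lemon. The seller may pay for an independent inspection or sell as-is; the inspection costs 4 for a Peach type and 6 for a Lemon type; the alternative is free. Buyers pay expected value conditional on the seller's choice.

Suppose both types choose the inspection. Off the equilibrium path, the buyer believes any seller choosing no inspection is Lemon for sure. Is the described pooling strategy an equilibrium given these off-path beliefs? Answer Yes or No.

On path, the buyer holds the prior and pays 7/9·23 + 2/9·14 = 21. Off path (no inspection), believing Lemon, it pays 14.
Peach: the inspection nets 21 − 4 = 17; no inspection nets 14. Peach stays.
Lemon: the inspection nets 21 − 6 = 15; no inspection nets 14. Lemon stays.
No type deviates, so pooling is sustained.

Yes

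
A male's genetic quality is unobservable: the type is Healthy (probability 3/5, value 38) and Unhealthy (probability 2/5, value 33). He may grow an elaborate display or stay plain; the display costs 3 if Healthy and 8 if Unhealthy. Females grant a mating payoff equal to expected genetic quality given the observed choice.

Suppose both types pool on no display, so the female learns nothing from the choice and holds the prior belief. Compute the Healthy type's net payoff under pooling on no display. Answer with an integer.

Pooled mating payoff = 3/5·38 + 2/5·33 = 36.
Healthy pays no cost for no display, so net payoff = 36.

36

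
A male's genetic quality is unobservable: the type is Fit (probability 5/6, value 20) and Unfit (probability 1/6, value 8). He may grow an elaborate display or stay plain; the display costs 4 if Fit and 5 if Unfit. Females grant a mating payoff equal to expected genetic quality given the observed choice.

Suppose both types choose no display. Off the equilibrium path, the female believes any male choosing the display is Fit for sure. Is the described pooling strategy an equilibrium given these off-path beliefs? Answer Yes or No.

On path, the female holds the prior and pays 5/6·20 + 1/6·8 = 18. Off path (the display), believing Fit, it pays 20.
Fit: no display nets 18; the display nets 20 − 4 = 16. Fit stays.
Unfit: no display nets 18; the display nets 20 − 5 = 15. Unfit stays.
No type deviates, so pooling is sustained.

Yes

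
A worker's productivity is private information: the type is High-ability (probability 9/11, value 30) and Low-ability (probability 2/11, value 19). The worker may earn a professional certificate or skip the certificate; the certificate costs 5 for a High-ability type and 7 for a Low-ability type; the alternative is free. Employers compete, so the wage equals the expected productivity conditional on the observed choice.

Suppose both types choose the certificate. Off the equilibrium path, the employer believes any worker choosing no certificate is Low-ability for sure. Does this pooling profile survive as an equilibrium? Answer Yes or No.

On path, the employer holds the prior and pays 9/11·30 + 2/11·19 = 28. Off path (no certificate), believing Low-ability, it pays 19.
High-ability: the certificate nets 28 − 5 = 23; no certificate nets 19. High-ability stays.
Low-ability: the certificate nets 28 − 7 = 21; no certificate nets 19. Low-ability stays.
No type deviates, so pooling is sustained.

Yes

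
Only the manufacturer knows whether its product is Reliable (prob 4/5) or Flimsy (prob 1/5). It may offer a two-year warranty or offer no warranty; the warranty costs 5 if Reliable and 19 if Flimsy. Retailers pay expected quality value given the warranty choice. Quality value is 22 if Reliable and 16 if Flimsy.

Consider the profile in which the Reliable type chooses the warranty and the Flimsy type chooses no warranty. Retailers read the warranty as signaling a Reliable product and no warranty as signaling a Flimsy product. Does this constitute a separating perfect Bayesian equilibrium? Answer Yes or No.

Yes

Under these beliefs, the warranty earns price 22 and no warranty earns price 16.
Reliable: the warranty nets 22 − 5 = 17; no warranty nets 16. Reliable prefers the warranty.
Flimsy: the warranty nets 22 − 19 = 3; no warranty nets 16. Flimsy prefers no warranty.
Neither type deviates, so the separating profile is an equilibrium.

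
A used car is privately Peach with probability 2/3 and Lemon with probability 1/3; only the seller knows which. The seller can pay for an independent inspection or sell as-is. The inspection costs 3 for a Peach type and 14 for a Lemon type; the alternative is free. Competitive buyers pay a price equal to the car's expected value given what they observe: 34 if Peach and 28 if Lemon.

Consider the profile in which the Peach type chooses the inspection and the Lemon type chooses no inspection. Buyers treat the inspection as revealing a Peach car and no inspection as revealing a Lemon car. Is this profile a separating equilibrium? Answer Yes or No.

Yes

Under these beliefs, the inspection earns price 34 and no inspection earns price 28.
Peach: the inspection nets 34 − 3 = 31; no inspection nets 28. Peach prefers the inspection.
Lemon: the inspection nets 34 − 14 = 20; no inspection nets 28. Lemon prefers no inspection.
Neither type deviates, so the separating profile is an equilibrium.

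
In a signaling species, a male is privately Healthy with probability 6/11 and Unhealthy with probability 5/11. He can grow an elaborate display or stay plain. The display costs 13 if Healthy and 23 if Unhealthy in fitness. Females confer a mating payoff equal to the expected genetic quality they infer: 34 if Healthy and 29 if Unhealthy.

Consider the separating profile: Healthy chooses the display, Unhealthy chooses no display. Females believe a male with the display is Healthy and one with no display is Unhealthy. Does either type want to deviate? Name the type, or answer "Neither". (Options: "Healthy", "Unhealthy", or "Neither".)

The display pays 34; no display pays 29.
Healthy: assigned the display, nets 34 − 13 = 21; deviating to no display nets 29.
Unhealthy: assigned no display, nets 29; deviating to the display nets 34 − 23 = 11.
The Healthy type gains 8 by deviating.

Healthy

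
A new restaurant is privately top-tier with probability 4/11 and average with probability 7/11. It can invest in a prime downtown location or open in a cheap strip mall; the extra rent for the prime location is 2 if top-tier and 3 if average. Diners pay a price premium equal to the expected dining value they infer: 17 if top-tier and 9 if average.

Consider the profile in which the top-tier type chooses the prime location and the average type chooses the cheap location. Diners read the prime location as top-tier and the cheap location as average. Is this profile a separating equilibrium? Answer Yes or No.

No

Under these beliefs, the prime location earns price premium 17 and the cheap location earns price premium 9.
top-tier: the prime location nets 17 − 2 = 15; the cheap location nets 9. top-tier prefers the prime location.
average: the prime location nets 17 − 3 = 14; the cheap location nets 9. average would deviate to the prime location.
average has a profitable deviation, so the profile is not an equilibrium.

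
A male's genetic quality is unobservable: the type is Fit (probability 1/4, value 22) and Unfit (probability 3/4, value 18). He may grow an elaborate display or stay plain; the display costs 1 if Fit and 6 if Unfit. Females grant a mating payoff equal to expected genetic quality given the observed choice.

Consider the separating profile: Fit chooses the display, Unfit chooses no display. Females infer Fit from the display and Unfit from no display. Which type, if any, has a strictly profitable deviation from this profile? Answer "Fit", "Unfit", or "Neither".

The display pays 22; no display pays 18.
Fit: assigned the display, nets 22 − 1 = 21; deviating to no display nets 18.
Unfit: assigned no display, nets 18; deviating to the display nets 22 − 6 = 16.
Both types strictly prefer their assigned action; no profitable deviation.

Neither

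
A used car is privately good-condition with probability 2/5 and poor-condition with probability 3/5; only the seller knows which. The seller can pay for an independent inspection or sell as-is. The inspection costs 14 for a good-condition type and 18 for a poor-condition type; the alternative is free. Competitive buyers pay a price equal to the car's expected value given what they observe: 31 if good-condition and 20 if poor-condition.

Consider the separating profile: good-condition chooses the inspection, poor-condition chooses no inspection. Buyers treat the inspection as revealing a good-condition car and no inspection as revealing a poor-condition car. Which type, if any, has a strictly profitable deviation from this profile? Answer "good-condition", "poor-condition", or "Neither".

The inspection pays 31; no inspection pays 20.
good-condition: assigned the inspection, nets 31 − 14 = 17; deviating to no inspection nets 20.
poor-condition: assigned no inspection, nets 20; deviating to the inspection nets 31 − 18 = 13.
The good-condition type gains 3 by deviating.

good-condition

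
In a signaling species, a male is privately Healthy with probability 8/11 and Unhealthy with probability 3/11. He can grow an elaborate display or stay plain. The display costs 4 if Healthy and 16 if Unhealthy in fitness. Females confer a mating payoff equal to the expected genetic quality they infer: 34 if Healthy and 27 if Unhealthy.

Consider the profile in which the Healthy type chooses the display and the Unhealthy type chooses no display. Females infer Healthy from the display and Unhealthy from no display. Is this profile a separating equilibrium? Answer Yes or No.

Under these beliefs, the display earns mating payoff 34 and no display earns mating payoff 27.
Healthy: the display nets 34 − 4 = 30; no display nets 27. Healthy prefers the display.
Unhealthy: the display nets 34 − 16 = 18; no display nets 27. Unhealthy prefers no display.
Neither type deviates, so the separating profile is an equilibrium.

Yes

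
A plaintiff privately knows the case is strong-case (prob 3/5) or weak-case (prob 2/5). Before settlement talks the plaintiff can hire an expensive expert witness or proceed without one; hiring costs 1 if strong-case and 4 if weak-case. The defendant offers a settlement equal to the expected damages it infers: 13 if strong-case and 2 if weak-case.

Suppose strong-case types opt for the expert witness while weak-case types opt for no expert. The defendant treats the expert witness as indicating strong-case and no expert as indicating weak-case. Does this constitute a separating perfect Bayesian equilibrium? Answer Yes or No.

No

Under these beliefs, the expert witness earns settlement 13 and no expert earns settlement 2.
strong-case: the expert witness nets 13 − 1 = 12; no expert nets 2. strong-case prefers the expert witness.
weak-case: the expert witness nets 13 − 4 = 9; no expert nets 2. weak-case would deviate to the expert witness.
weak-case has a profitable deviation, so the profile is not an equilibrium.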